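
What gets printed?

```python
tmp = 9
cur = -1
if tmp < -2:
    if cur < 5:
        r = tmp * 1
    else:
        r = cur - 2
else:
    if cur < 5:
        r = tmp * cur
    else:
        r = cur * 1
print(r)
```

-9

tmp=9, cur=-1
tmp < -2 is False; cur < 5 is True
→ r = tmp * cur = -9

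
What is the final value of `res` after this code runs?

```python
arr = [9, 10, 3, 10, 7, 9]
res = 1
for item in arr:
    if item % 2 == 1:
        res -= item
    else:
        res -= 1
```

item=9: odd, res = 1-9 = -8
item=10: not odd, res = (-8)-1 = -9
item=3: odd, res = (-9)-3 = -12
item=10: not odd, res = (-12)-1 = -13
item=7: odd, res = (-13)-7 = -20
item=9: odd, res = (-20)-9 = -29

-29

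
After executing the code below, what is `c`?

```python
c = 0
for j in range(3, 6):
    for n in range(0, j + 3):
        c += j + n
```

150

j=3,n=0: c = 0+3 = 3
j=3,n=1: c = 3+4 = 7
j=3,n=2: c = 7+5 = 12
j=3,n=3: c = 12+6 = 18
j=3,n=4: c = 18+7 = 25
j=3,n=5: c = 25+8 = 33
j=4,n=0: c = 33+4 = 37
j=4,n=1: c = 37+5 = 42
j=4,n=2: c = 42+6 = 48
j=4,n=3: c = 48+7 = 55
j=4,n=4: c = 55+8 = 63
j=4,n=5: c = 63+9 = 72
j=4,n=6: c = 72+10 = 82
j=5,n=0: c = 82+5 = 87
j=5,n=1: c = 87+6 = 93
j=5,n=2: c = 93+7 = 100
j=5,n=3: c = 100+8 = 108
j=5,n=4: c = 108+9 = 117
j=5,n=5: c = 117+10 = 127
j=5,n=6: c = 127+11 = 138
j=5,n=7: c = 138+12 = 150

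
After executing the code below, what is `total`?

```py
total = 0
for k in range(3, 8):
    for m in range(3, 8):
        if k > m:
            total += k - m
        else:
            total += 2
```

k=3,m=3: not 3>3, total = 0+2 = 2
k=3,m=4: not 3>4, total = 2+2 = 4
k=3,m=5: not 3>5, total = 4+2 = 6
k=3,m=6: not 3>6, total = 6+2 = 8
k=3,m=7: not 3>7, total = 8+2 = 10
k=4,m=3: 4>3, total = 10+1 = 11
k=4,m=4: not 4>4, total = 11+2 = 13
k=4,m=5: not 4>5, total = 13+2 = 15
k=4,m=6: not 4>6, total = 15+2 = 17
k=4,m=7: not 4>7, total = 17+2 = 19
k=5,m=3: 5>3, total = 19+2 = 21
k=5,m=4: 5>4, total = 21+1 = 22
k=5,m=5: not 5>5, total = 22+2 = 24
k=5,m=6: not 5>6, total = 24+2 = 26
k=5,m=7: not 5>7, total = 26+2 = 28
k=6,m=3: 6>3, total = 28+3 = 31
k=6,m=4: 6>4, total = 31+2 = 33
k=6,m=5: 6>5, total = 33+1 = 34
k=6,m=6: not 6>6, total = 34+2 = 36
k=6,m=7: not 6>7, total = 36+2 = 38
k=7,m=3: 7>3, total = 38+4 = 42
k=7,m=4: 7>4, total = 42+3 = 45
k=7,m=5: 7>5, total = 45+2 = 47
k=7,m=6: 7>6, total = 47+1 = 48
k=7,m=7: not 7>7, total = 48+2 = 50

50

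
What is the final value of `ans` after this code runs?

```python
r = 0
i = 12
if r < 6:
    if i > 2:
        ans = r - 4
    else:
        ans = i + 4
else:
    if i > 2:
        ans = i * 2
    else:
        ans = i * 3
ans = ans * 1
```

-4

r=0, i=12
r < 6 is True; i > 2 is True
→ ans = r - 4 = -4
ans = (-4)*1 = -4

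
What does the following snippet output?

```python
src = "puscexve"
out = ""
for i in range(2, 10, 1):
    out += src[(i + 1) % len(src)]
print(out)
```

cexvepus

i=2: add src[3]='c' → 'c'
i=3: add src[4]='e' → 'ce'
i=4: add src[5]='x' → 'cex'
i=5: add src[6]='v' → 'cexv'
i=6: add src[7]='e' → 'cexve'
i=7: add src[0]='p' → 'cexvep'
i=8: add src[1]='u' → 'cexvepu'
i=9: add src[2]='s' → 'cexvepus'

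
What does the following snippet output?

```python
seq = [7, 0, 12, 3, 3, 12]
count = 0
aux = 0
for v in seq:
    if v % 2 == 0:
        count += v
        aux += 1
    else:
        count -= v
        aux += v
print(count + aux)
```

27

v=7: not even, count = 0-7 = -7; aux=7
v=0: even, count = (-7)+0 = -7; aux=8
v=12: even, count = (-7)+12 = 5; aux=9
v=3: not even, count = 5-3 = 2; aux=12
v=3: not even, count = 2-3 = -1; aux=15
v=12: even, count = (-1)+12 = 11; aux=16
count+aux = 11+16 = 27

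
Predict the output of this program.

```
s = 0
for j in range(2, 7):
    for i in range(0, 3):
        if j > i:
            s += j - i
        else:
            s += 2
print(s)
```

47

j=2,i=0: 2>0, s = 0+2 = 2
j=2,i=1: 2>1, s = 2+1 = 3
j=2,i=2: not 2>2, s = 3+2 = 5
j=3,i=0: 3>0, s = 5+3 = 8
j=3,i=1: 3>1, s = 8+2 = 10
j=3,i=2: 3>2, s = 10+1 = 11
j=4,i=0: 4>0, s = 11+4 = 15
j=4,i=1: 4>1, s = 15+3 = 18
j=4,i=2: 4>2, s = 18+2 = 20
j=5,i=0: 5>0, s = 20+5 = 25
j=5,i=1: 5>1, s = 25+4 = 29
j=5,i=2: 5>2, s = 29+3 = 32
j=6,i=0: 6>0, s = 32+6 = 38
j=6,i=1: 6>1, s = 38+5 = 43
j=6,i=2: 6>2, s = 43+4 = 47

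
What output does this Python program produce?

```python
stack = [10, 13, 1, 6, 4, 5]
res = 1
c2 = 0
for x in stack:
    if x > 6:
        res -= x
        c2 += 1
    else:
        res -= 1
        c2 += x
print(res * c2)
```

x=10: >6, res = 1-10 = -9; c2=1
x=13: >6, res = (-9)-13 = -22; c2=2
x=1: not >6, res = (-22)-1 = -23; c2=3
x=6: not >6, res = (-23)-1 = -24; c2=9
x=4: not >6, res = (-24)-1 = -25; c2=13
x=5: not >6, res = (-25)-1 = -26; c2=18
res*c2 = (-26)*18 = -468

-468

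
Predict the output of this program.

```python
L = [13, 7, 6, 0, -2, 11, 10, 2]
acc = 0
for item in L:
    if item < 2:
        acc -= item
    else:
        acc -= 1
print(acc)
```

-4

item=13: not <2, acc = 0-1 = -1
item=7: not <2, acc = (-1)-1 = -2
item=6: not <2, acc = (-2)-1 = -3
item=0: <2, acc = (-3)-0 = -3
item=-2: <2, acc = (-3)-(-2) = -1
item=11: not <2, acc = (-1)-1 = -2
item=10: not <2, acc = (-2)-1 = -3
item=2: not <2, acc = (-3)-1 = -4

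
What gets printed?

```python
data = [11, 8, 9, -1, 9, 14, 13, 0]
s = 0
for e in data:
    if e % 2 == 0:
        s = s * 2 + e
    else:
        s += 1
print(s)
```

82

e=11: not even, s = 0+1 = 1
e=8: even, s = 1*2+8 = 10
e=9: not even, s = 10+1 = 11
e=-1: not even, s = 11+1 = 12
e=9: not even, s = 12+1 = 13
e=14: even, s = 13*2+14 = 40
e=13: not even, s = 40+1 = 41
e=0: even, s = 41*2+0 = 82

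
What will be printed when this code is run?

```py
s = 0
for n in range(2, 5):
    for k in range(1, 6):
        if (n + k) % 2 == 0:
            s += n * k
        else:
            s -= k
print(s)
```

n=2,k=1: odd sum, s = 0-1 = -1
n=2,k=2: even sum, s = (-1)+4 = 3
n=2,k=3: odd sum, s = 3-3 = 0
n=2,k=4: even sum, s = 0+8 = 8
n=2,k=5: odd sum, s = 8-5 = 3
n=3,k=1: even sum, s = 3+3 = 6
n=3,k=2: odd sum, s = 6-2 = 4
n=3,k=3: even sum, s = 4+9 = 13
n=3,k=4: odd sum, s = 13-4 = 9
n=3,k=5: even sum, s = 9+15 = 24
n=4,k=1: odd sum, s = 24-1 = 23
n=4,k=2: even sum, s = 23+8 = 31
n=4,k=3: odd sum, s = 31-3 = 28
n=4,k=4: even sum, s = 28+16 = 44
n=4,k=5: odd sum, s = 44-5 = 39

39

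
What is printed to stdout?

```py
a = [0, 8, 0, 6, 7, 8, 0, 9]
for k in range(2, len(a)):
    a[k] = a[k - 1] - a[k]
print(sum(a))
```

k=2: a[2] = 8-0 = 8 → [0, 8, 8, 6, 7, 8, 0, 9]
k=3: a[3] = 8-6 = 2 → [0, 8, 8, 2, 7, 8, 0, 9]
k=4: a[4] = 2-7 = -5 → [0, 8, 8, 2, -5, 8, 0, 9]
k=5: a[5] = (-5)-8 = -13 → [0, 8, 8, 2, -5, -13, 0, 9]
k=6: a[6] = (-13)-0 = -13 → [0, 8, 8, 2, -5, -13, -13, 9]
k=7: a[7] = (-13)-9 = -22 → [0, 8, 8, 2, -5, -13, -13, -22]
sum = -35

-35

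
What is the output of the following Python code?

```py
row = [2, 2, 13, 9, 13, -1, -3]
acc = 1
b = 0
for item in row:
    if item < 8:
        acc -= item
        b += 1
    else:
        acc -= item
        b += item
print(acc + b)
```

5

item=2: <8, acc = 1-2 = -1; b=1
item=2: <8, acc = (-1)-2 = -3; b=2
item=13: not <8, acc = (-3)-13 = -16; b=15
item=9: not <8, acc = (-16)-9 = -25; b=24
item=13: not <8, acc = (-25)-13 = -38; b=37
item=-1: <8, acc = (-38)-(-1) = -37; b=38
item=-3: <8, acc = (-37)-(-3) = -34; b=39
acc+b = (-34)+39 = 5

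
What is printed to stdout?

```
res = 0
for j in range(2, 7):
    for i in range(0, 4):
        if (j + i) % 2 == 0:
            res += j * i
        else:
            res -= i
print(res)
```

j=2,i=0: even sum, res = 0+0 = 0
j=2,i=1: odd sum, res = 0-1 = -1
j=2,i=2: even sum, res = (-1)+4 = 3
j=2,i=3: odd sum, res = 3-3 = 0
j=3,i=0: odd sum, res = 0-0 = 0
j=3,i=1: even sum, res = 0+3 = 3
j=3,i=2: odd sum, res = 3-2 = 1
j=3,i=3: even sum, res = 1+9 = 10
j=4,i=0: even sum, res = 10+0 = 10
j=4,i=1: odd sum, res = 10-1 = 9
j=4,i=2: even sum, res = 9+8 = 17
j=4,i=3: odd sum, res = 17-3 = 14
j=5,i=0: odd sum, res = 14-0 = 14
j=5,i=1: even sum, res = 14+5 = 19
j=5,i=2: odd sum, res = 19-2 = 17
j=5,i=3: even sum, res = 17+15 = 32
j=6,i=0: even sum, res = 32+0 = 32
j=6,i=1: odd sum, res = 32-1 = 31
j=6,i=2: even sum, res = 31+12 = 43
j=6,i=3: odd sum, res = 43-3 = 40

40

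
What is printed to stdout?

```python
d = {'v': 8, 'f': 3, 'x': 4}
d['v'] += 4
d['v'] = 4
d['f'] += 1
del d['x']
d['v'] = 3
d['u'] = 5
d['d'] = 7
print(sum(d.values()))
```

19

d['v'] = 8+4 = 12 → {'v': 12, 'f': 3, 'x': 4}
d['v'] = 4 → {'v': 4, 'f': 3, 'x': 4}
d['f'] = 3+1 = 4 → {'v': 4, 'f': 4, 'x': 4}
del 'x' → {'v': 4, 'f': 4}
d['v'] = 3 → {'v': 3, 'f': 4}
d['u'] = 5 → {'v': 3, 'f': 4, 'u': 5}
d['d'] = 7 → {'v': 3, 'f': 4, 'u': 5, 'd': 7}
sum of values = 19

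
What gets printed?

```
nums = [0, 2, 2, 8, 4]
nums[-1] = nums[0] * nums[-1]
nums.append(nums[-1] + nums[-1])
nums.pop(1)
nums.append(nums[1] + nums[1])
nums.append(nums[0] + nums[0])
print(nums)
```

[0, 2, 8, 0, 0, 4, 0]

nums[-1] = nums[0]*nums[-1] = 0*4 = 0 → [0, 2, 2, 8, 0]
append nums[-1]+nums[-1] = 0+0 = 0 → [0, 2, 2, 8, 0, 0]
pop(1) removes 2 → [0, 2, 8, 0, 0]
append nums[1]+nums[1] = 2+2 = 4 → [0, 2, 8, 0, 0, 4]
append nums[0]+nums[0] = 0+0 = 0 → [0, 2, 8, 0, 0, 4, 0]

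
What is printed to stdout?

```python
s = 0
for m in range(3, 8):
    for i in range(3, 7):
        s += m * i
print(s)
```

m=3,i=3: s = 0+9 = 9
m=3,i=4: s = 9+12 = 21
m=3,i=5: s = 21+15 = 36
m=3,i=6: s = 36+18 = 54
m=4,i=3: s = 54+12 = 66
m=4,i=4: s = 66+16 = 82
m=4,i=5: s = 82+20 = 102
m=4,i=6: s = 102+24 = 126
m=5,i=3: s = 126+15 = 141
m=5,i=4: s = 141+20 = 161
m=5,i=5: s = 161+25 = 186
m=5,i=6: s = 186+30 = 216
m=6,i=3: s = 216+18 = 234
m=6,i=4: s = 234+24 = 258
m=6,i=5: s = 258+30 = 288
m=6,i=6: s = 288+36 = 324
m=7,i=3: s = 324+21 = 345
m=7,i=4: s = 345+28 = 373
m=7,i=5: s = 373+35 = 408
m=7,i=6: s = 408+42 = 450

450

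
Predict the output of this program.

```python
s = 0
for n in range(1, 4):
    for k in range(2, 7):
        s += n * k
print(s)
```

120

n=1,k=2: s = 0+2 = 2
n=1,k=3: s = 2+3 = 5
n=1,k=4: s = 5+4 = 9
n=1,k=5: s = 9+5 = 14
n=1,k=6: s = 14+6 = 20
n=2,k=2: s = 20+4 = 24
n=2,k=3: s = 24+6 = 30
n=2,k=4: s = 30+8 = 38
n=2,k=5: s = 38+10 = 48
n=2,k=6: s = 48+12 = 60
n=3,k=2: s = 60+6 = 66
n=3,k=3: s = 66+9 = 75
n=3,k=4: s = 75+12 = 87
n=3,k=5: s = 87+15 = 102
n=3,k=6: s = 102+18 = 120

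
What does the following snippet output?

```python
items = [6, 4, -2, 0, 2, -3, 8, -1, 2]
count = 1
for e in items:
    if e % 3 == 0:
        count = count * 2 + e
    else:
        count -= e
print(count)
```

8

e=6: %3==0, count = 1*2+6 = 8
e=4: not %3==0, count = 8-4 = 4
e=-2: not %3==0, count = 4-(-2) = 6
e=0: %3==0, count = 6*2+0 = 12
e=2: not %3==0, count = 12-2 = 10
e=-3: %3==0, count = 10*2+(-3) = 17
e=8: not %3==0, count = 17-8 = 9
e=-1: not %3==0, count = 9-(-1) = 10
e=2: not %3==0, count = 10-2 = 8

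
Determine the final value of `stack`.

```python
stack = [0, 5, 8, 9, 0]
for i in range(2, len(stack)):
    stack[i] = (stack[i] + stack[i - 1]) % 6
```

[0, 5, 1, 4, 4]

i=2: stack[2] = (8+5)%6 = 1 → [0, 5, 1, 9, 0]
i=3: stack[3] = (9+1)%6 = 4 → [0, 5, 1, 4, 0]
i=4: stack[4] = (0+4)%6 = 4 → [0, 5, 1, 4, 4]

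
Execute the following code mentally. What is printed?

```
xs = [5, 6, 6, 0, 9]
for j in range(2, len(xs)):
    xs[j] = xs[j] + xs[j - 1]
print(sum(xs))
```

56

j=2: xs[2] = 6+6 = 12 → [5, 6, 12, 0, 9]
j=3: xs[3] = 0+12 = 12 → [5, 6, 12, 12, 9]
j=4: xs[4] = 9+12 = 21 → [5, 6, 12, 12, 21]
sum = 56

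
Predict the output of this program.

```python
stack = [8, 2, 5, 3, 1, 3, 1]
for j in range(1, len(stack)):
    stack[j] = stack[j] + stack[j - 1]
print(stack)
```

[8, 10, 15, 18, 19, 22, 23]

j=1: stack[1] = 2+8 = 10 → [8, 10, 5, 3, 1, 3, 1]
j=2: stack[2] = 5+10 = 15 → [8, 10, 15, 3, 1, 3, 1]
j=3: stack[3] = 3+15 = 18 → [8, 10, 15, 18, 1, 3, 1]
j=4: stack[4] = 1+18 = 19 → [8, 10, 15, 18, 19, 3, 1]
j=5: stack[5] = 3+19 = 22 → [8, 10, 15, 18, 19, 22, 1]
j=6: stack[6] = 1+22 = 23 → [8, 10, 15, 18, 19, 22, 23]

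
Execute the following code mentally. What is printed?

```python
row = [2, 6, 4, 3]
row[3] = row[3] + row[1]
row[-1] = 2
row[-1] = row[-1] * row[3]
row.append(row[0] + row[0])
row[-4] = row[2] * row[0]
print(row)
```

[2, 8, 4, 4, 4]

row[3] = row[3]+row[1] = 3+6 = 9 → [2, 6, 4, 9]
row[-1] = 2 → [2, 6, 4, 2]
row[-1] = row[-1]*row[3] = 2*2 = 4 → [2, 6, 4, 4]
append row[0]+row[0] = 2+2 = 4 → [2, 6, 4, 4, 4]
row[-4] = row[2]*row[0] = 4*2 = 8 → [2, 8, 4, 4, 4]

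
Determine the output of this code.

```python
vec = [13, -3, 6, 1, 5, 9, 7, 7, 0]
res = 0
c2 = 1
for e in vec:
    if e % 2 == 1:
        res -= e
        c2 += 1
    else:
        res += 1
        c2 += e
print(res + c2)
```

e=13: odd, res = 0-13 = -13; c2=2
e=-3: odd, res = (-13)-(-3) = -10; c2=3
e=6: not odd, res = (-10)+1 = -9; c2=9
e=1: odd, res = (-9)-1 = -10; c2=10
e=5: odd, res = (-10)-5 = -15; c2=11
e=9: odd, res = (-15)-9 = -24; c2=12
e=7: odd, res = (-24)-7 = -31; c2=13
e=7: odd, res = (-31)-7 = -38; c2=14
e=0: not odd, res = (-38)+1 = -37; c2=14
res+c2 = (-37)+14 = -23

-23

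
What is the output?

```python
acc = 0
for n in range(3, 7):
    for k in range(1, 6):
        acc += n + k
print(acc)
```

150

n=3,k=1: acc = 0+4 = 4
n=3,k=2: acc = 4+5 = 9
n=3,k=3: acc = 9+6 = 15
n=3,k=4: acc = 15+7 = 22
n=3,k=5: acc = 22+8 = 30
n=4,k=1: acc = 30+5 = 35
n=4,k=2: acc = 35+6 = 41
n=4,k=3: acc = 41+7 = 48
n=4,k=4: acc = 48+8 = 56
n=4,k=5: acc = 56+9 = 65
n=5,k=1: acc = 65+6 = 71
n=5,k=2: acc = 71+7 = 78
n=5,k=3: acc = 78+8 = 86
n=5,k=4: acc = 86+9 = 95
n=5,k=5: acc = 95+10 = 105
n=6,k=1: acc = 105+7 = 112
n=6,k=2: acc = 112+8 = 120
n=6,k=3: acc = 120+9 = 129
n=6,k=4: acc = 129+10 = 139
n=6,k=5: acc = 139+11 = 150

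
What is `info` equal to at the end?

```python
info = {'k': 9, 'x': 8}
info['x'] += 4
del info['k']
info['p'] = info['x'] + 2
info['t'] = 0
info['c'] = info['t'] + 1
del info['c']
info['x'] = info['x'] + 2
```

info['x'] = 8+4 = 12 → {'k': 9, 'x': 12}
del 'k' → {'x': 12}
info['p'] = info['x']+2 = 14 → {'x': 12, 'p': 14}
info['t'] = 0 → {'x': 12, 'p': 14, 't': 0}
info['c'] = info['t']+1 = 1 → {'x': 12, 'p': 14, 't': 0, 'c': 1}
del 'c' → {'x': 12, 'p': 14, 't': 0}
info['x'] = info['x']+2 = 14 → {'x': 14, 'p': 14, 't': 0}

{'x': 14, 'p': 14, 't': 0}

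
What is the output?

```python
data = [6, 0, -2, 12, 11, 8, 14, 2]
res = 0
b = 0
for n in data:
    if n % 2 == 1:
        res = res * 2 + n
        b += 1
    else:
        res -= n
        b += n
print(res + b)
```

n=6: not odd, res = 0-6 = -6; b=6
n=0: not odd, res = (-6)-0 = -6; b=6
n=-2: not odd, res = (-6)-(-2) = -4; b=4
n=12: not odd, res = (-4)-12 = -16; b=16
n=11: odd, res = (-16)*2+11 = -21; b=17
n=8: not odd, res = (-21)-8 = -29; b=25
n=14: not odd, res = (-29)-14 = -43; b=39
n=2: not odd, res = (-43)-2 = -45; b=41
res+b = (-45)+41 = -4

-4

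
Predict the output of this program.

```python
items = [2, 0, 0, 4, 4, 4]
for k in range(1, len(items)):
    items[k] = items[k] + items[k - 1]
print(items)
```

k=1: items[1] = 0+2 = 2 → [2, 2, 0, 4, 4, 4]
k=2: items[2] = 0+2 = 2 → [2, 2, 2, 4, 4, 4]
k=3: items[3] = 4+2 = 6 → [2, 2, 2, 6, 4, 4]
k=4: items[4] = 4+6 = 10 → [2, 2, 2, 6, 10, 4]
k=5: items[5] = 4+10 = 14 → [2, 2, 2, 6, 10, 14]

[2, 2, 2, 6, 10, 14]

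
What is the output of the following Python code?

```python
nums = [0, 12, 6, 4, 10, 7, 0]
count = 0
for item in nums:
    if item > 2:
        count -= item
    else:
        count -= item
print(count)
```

-39

item=0: not >2, count = 0-0 = 0
item=12: >2, count = 0-12 = -12
item=6: >2, count = (-12)-6 = -18
item=4: >2, count = (-18)-4 = -22
item=10: >2, count = (-22)-10 = -32
item=7: >2, count = (-32)-7 = -39
item=0: not >2, count = (-39)-0 = -39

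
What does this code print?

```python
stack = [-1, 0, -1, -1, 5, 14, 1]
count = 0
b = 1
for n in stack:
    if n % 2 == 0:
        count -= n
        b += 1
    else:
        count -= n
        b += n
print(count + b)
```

-11

n=-1: not even, count = 0-(-1) = 1; b=0
n=0: even, count = 1-0 = 1; b=1
n=-1: not even, count = 1-(-1) = 2; b=0
n=-1: not even, count = 2-(-1) = 3; b=-1
n=5: not even, count = 3-5 = -2; b=4
n=14: even, count = (-2)-14 = -16; b=5
n=1: not even, count = (-16)-1 = -17; b=6
count+b = (-17)+6 = -11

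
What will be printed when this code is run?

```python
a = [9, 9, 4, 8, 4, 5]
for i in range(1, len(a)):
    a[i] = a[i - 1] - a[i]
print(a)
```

[9, 0, -4, -12, -16, -21]

i=1: a[1] = 9-9 = 0 → [9, 0, 4, 8, 4, 5]
i=2: a[2] = 0-4 = -4 → [9, 0, -4, 8, 4, 5]
i=3: a[3] = (-4)-8 = -12 → [9, 0, -4, -12, 4, 5]
i=4: a[4] = (-12)-4 = -16 → [9, 0, -4, -12, -16, 5]
i=5: a[5] = (-16)-5 = -21 → [9, 0, -4, -12, -16, -21]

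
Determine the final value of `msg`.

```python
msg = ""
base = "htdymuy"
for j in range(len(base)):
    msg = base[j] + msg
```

'yumydth'

j=0: prepend 'h' → 'h'
j=1: prepend 't' → 'th'
j=2: prepend 'd' → 'dth'
j=3: prepend 'y' → 'ydth'
j=4: prepend 'm' → 'mydth'
j=5: prepend 'u' → 'umydth'
j=6: prepend 'y' → 'yumydth'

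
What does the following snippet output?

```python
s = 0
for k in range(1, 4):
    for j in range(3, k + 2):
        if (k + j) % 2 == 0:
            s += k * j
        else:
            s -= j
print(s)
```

2

k=2,j=3: odd sum, s = 0-3 = -3
k=3,j=3: even sum, s = (-3)+9 = 6
k=3,j=4: odd sum, s = 6-4 = 2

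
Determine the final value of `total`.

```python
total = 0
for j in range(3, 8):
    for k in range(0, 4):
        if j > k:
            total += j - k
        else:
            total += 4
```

j=3,k=0: 3>0, total = 0+3 = 3
j=3,k=1: 3>1, total = 3+2 = 5
j=3,k=2: 3>2, total = 5+1 = 6
j=3,k=3: not 3>3, total = 6+4 = 10
j=4,k=0: 4>0, total = 10+4 = 14
j=4,k=1: 4>1, total = 14+3 = 17
j=4,k=2: 4>2, total = 17+2 = 19
j=4,k=3: 4>3, total = 19+1 = 20
j=5,k=0: 5>0, total = 20+5 = 25
j=5,k=1: 5>1, total = 25+4 = 29
j=5,k=2: 5>2, total = 29+3 = 32
j=5,k=3: 5>3, total = 32+2 = 34
j=6,k=0: 6>0, total = 34+6 = 40
j=6,k=1: 6>1, total = 40+5 = 45
j=6,k=2: 6>2, total = 45+4 = 49
j=6,k=3: 6>3, total = 49+3 = 52
j=7,k=0: 7>0, total = 52+7 = 59
j=7,k=1: 7>1, total = 59+6 = 65
j=7,k=2: 7>2, total = 65+5 = 70
j=7,k=3: 7>3, total = 70+4 = 74

74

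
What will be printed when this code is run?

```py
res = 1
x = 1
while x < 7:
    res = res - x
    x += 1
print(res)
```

-20

x=1: res = 1-1 = 0
x=2: res = 0-2 = -2
x=3: res = (-2)-3 = -5
x=4: res = (-5)-4 = -9
x=5: res = (-9)-5 = -14
x=6: res = (-14)-6 = -20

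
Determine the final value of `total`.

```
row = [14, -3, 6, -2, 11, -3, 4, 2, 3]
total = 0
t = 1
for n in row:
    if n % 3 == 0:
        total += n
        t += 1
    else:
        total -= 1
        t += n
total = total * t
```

-68

n=14: not %3==0, total = 0-1 = -1; t=15
n=-3: %3==0, total = (-1)+(-3) = -4; t=16
n=6: %3==0, total = (-4)+6 = 2; t=17
n=-2: not %3==0, total = 2-1 = 1; t=15
n=11: not %3==0, total = 1-1 = 0; t=26
n=-3: %3==0, total = 0+(-3) = -3; t=27
n=4: not %3==0, total = (-3)-1 = -4; t=31
n=2: not %3==0, total = (-4)-1 = -5; t=33
n=3: %3==0, total = (-5)+3 = -2; t=34
total*t = (-2)*34 = -68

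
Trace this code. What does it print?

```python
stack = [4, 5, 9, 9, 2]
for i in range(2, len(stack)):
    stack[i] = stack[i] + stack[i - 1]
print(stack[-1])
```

i=2: stack[2] = 9+5 = 14 → [4, 5, 14, 9, 2]
i=3: stack[3] = 9+14 = 23 → [4, 5, 14, 23, 2]
i=4: stack[4] = 2+23 = 25 → [4, 5, 14, 23, 25]

25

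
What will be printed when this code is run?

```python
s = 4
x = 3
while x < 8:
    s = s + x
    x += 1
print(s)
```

x=3: s = 4+3 = 7
x=4: s = 7+4 = 11
x=5: s = 11+5 = 16
x=6: s = 16+6 = 22
x=7: s = 22+7 = 29

29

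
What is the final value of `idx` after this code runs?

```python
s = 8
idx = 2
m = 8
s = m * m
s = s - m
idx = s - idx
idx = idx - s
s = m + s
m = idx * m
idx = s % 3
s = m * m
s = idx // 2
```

1

s = 8*8 = 64
s = 64-8 = 56
idx = 56-2 = 54
idx = 54-56 = -2
s = 8+56 = 64
m = (-2)*8 = -16
idx = 64%3 = 1
s = (-16)*(-16) = 256
s = 1//2 = 0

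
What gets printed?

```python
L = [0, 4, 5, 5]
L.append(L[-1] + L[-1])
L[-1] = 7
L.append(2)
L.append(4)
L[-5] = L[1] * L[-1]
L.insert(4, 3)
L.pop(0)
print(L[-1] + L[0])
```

append L[-1]+L[-1] = 5+5 = 10 → [0, 4, 5, 5, 10]
L[-1] = 7 → [0, 4, 5, 5, 7]
append 2 → [0, 4, 5, 5, 7, 2]
append 4 → [0, 4, 5, 5, 7, 2, 4]
L[-5] = L[1]*L[-1] = 4*4 = 16 → [0, 4, 16, 5, 7, 2, 4]
insert 3 at 4 → [0, 4, 16, 5, 3, 7, 2, 4]
pop(0) removes 0 → [4, 16, 5, 3, 7, 2, 4]
L[-1]+L[0] = 4+4 = 8

8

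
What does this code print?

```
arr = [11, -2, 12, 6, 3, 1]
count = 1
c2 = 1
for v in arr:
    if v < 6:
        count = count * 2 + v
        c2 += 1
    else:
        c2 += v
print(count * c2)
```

v=11: not <6; c2=12
v=-2: <6, count = 1*2+(-2) = 0; c2=13
v=12: not <6; c2=25
v=6: not <6; c2=31
v=3: <6, count = 0*2+3 = 3; c2=32
v=1: <6, count = 3*2+1 = 7; c2=33
count*c2 = 7*33 = 231

231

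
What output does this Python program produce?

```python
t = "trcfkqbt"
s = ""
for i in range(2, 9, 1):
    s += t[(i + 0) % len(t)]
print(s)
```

cfkqbtt

i=2: add t[2]='c' → 'c'
i=3: add t[3]='f' → 'cf'
i=4: add t[4]='k' → 'cfk'
i=5: add t[5]='q' → 'cfkq'
i=6: add t[6]='b' → 'cfkqb'
i=7: add t[7]='t' → 'cfkqbt'
i=8: add t[0]='t' → 'cfkqbtt'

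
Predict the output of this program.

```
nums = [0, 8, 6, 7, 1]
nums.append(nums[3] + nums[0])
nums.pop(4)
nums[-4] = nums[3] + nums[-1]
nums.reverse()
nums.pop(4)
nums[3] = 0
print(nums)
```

append nums[3]+nums[0] = 7+0 = 7 → [0, 8, 6, 7, 1, 7]
pop(4) removes 1 → [0, 8, 6, 7, 7]
nums[-4] = nums[3]+nums[-1] = 7+7 = 14 → [0, 14, 6, 7, 7]
reverse → [7, 7, 6, 14, 0]
pop(4) removes 0 → [7, 7, 6, 14]
nums[3] = 0 → [7, 7, 6, 0]

[7, 7, 6, 0]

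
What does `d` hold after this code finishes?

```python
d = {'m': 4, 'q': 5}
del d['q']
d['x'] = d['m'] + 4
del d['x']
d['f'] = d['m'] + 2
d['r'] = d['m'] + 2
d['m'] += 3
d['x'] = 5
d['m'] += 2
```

del 'q' → {'m': 4}
d['x'] = d['m']+4 = 8 → {'m': 4, 'x': 8}
del 'x' → {'m': 4}
d['f'] = d['m']+2 = 6 → {'m': 4, 'f': 6}
d['r'] = d['m']+2 = 6 → {'m': 4, 'f': 6, 'r': 6}
d['m'] = 4+3 = 7 → {'m': 7, 'f': 6, 'r': 6}
d['x'] = 5 → {'m': 7, 'f': 6, 'r': 6, 'x': 5}
d['m'] = 7+2 = 9 → {'m': 9, 'f': 6, 'r': 6, 'x': 5}

{'m': 9, 'f': 6, 'r': 6, 'x': 5}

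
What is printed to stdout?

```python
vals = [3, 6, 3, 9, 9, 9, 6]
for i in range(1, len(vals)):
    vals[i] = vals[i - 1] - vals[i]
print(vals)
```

[3, -3, -6, -15, -24, -33, -39]

i=1: vals[1] = 3-6 = -3 → [3, -3, 3, 9, 9, 9, 6]
i=2: vals[2] = (-3)-3 = -6 → [3, -3, -6, 9, 9, 9, 6]
i=3: vals[3] = (-6)-9 = -15 → [3, -3, -6, -15, 9, 9, 6]
i=4: vals[4] = (-15)-9 = -24 → [3, -3, -6, -15, -24, 9, 6]
i=5: vals[5] = (-24)-9 = -33 → [3, -3, -6, -15, -24, -33, 6]
i=6: vals[6] = (-33)-6 = -39 → [3, -3, -6, -15, -24, -33, -39]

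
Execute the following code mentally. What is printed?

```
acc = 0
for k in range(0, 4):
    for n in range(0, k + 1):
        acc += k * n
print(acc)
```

25

k=0,n=0: acc = 0+0 = 0
k=1,n=0: acc = 0+0 = 0
k=1,n=1: acc = 0+1 = 1
k=2,n=0: acc = 1+0 = 1
k=2,n=1: acc = 1+2 = 3
k=2,n=2: acc = 3+4 = 7
k=3,n=0: acc = 7+0 = 7
k=3,n=1: acc = 7+3 = 10
k=3,n=2: acc = 10+6 = 16
k=3,n=3: acc = 16+9 = 25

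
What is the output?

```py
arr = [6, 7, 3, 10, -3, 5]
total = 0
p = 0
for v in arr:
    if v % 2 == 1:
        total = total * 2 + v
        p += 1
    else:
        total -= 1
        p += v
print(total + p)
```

67

v=6: not odd, total = 0-1 = -1; p=6
v=7: odd, total = (-1)*2+7 = 5; p=7
v=3: odd, total = 5*2+3 = 13; p=8
v=10: not odd, total = 13-1 = 12; p=18
v=-3: odd, total = 12*2+(-3) = 21; p=19
v=5: odd, total = 21*2+5 = 47; p=20
total+p = 47+20 = 67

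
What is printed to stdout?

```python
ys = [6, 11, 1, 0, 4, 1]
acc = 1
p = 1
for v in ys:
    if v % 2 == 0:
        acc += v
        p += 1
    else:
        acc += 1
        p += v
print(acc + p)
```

31

v=6: even, acc = 1+6 = 7; p=2
v=11: not even, acc = 7+1 = 8; p=13
v=1: not even, acc = 8+1 = 9; p=14
v=0: even, acc = 9+0 = 9; p=15
v=4: even, acc = 9+4 = 13; p=16
v=1: not even, acc = 13+1 = 14; p=17
acc+p = 14+17 = 31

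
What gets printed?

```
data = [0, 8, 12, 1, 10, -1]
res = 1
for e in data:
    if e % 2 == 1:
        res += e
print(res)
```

e=0: not odd
e=8: not odd
e=12: not odd
e=1: odd, res = 1+1 = 2
e=10: not odd
e=-1: odd, res = 2+(-1) = 1

1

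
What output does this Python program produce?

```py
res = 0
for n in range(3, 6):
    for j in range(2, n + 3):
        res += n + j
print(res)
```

n=3,j=2: res = 0+5 = 5
n=3,j=3: res = 5+6 = 11
n=3,j=4: res = 11+7 = 18
n=3,j=5: res = 18+8 = 26
n=4,j=2: res = 26+6 = 32
n=4,j=3: res = 32+7 = 39
n=4,j=4: res = 39+8 = 47
n=4,j=5: res = 47+9 = 56
n=4,j=6: res = 56+10 = 66
n=5,j=2: res = 66+7 = 73
n=5,j=3: res = 73+8 = 81
n=5,j=4: res = 81+9 = 90
n=5,j=5: res = 90+10 = 100
n=5,j=6: res = 100+11 = 111
n=5,j=7: res = 111+12 = 123

123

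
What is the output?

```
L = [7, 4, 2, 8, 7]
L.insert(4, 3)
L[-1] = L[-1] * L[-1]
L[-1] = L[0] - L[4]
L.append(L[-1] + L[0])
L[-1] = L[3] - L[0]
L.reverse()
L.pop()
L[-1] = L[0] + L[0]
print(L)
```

insert 3 at 4 → [7, 4, 2, 8, 3, 7]
L[-1] = L[-1]*L[-1] = 7*7 = 49 → [7, 4, 2, 8, 3, 49]
L[-1] = L[0]-L[4] = 7-3 = 4 → [7, 4, 2, 8, 3, 4]
append L[-1]+L[0] = 4+7 = 11 → [7, 4, 2, 8, 3, 4, 11]
L[-1] = L[3]-L[0] = 8-7 = 1 → [7, 4, 2, 8, 3, 4, 1]
reverse → [1, 4, 3, 8, 2, 4, 7]
pop() removes 7 → [1, 4, 3, 8, 2, 4]
L[-1] = L[0]+L[0] = 1+1 = 2 → [1, 4, 3, 8, 2, 2]

[1, 4, 3, 8, 2, 2]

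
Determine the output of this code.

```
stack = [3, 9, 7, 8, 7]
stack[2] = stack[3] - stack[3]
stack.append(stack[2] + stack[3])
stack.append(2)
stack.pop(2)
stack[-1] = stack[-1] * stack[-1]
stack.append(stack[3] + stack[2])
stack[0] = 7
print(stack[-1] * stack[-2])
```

stack[2] = stack[3]-stack[3] = 8-8 = 0 → [3, 9, 0, 8, 7]
append stack[2]+stack[3] = 0+8 = 8 → [3, 9, 0, 8, 7, 8]
append 2 → [3, 9, 0, 8, 7, 8, 2]
pop(2) removes 0 → [3, 9, 8, 7, 8, 2]
stack[-1] = stack[-1]*stack[-1] = 2*2 = 4 → [3, 9, 8, 7, 8, 4]
append stack[3]+stack[2] = 7+8 = 15 → [3, 9, 8, 7, 8, 4, 15]
stack[0] = 7 → [7, 9, 8, 7, 8, 4, 15]
stack[-1]*stack[-2] = 15*4 = 60

60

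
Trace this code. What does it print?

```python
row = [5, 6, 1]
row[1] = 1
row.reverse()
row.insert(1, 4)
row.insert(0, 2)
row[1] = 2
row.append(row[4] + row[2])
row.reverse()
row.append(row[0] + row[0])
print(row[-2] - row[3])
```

row[1] = 1 → [5, 1, 1]
reverse → [1, 1, 5]
insert 4 at 1 → [1, 4, 1, 5]
insert 2 at 0 → [2, 1, 4, 1, 5]
row[1] = 2 → [2, 2, 4, 1, 5]
append row[4]+row[2] = 5+4 = 9 → [2, 2, 4, 1, 5, 9]
reverse → [9, 5, 1, 4, 2, 2]
append row[0]+row[0] = 9+9 = 18 → [9, 5, 1, 4, 2, 2, 18]
row[-2]-row[3] = 2-4 = -2

-2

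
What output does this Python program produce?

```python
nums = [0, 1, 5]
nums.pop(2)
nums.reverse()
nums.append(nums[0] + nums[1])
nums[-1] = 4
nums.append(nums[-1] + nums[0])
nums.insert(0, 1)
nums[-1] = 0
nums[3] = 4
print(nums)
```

pop(2) removes 5 → [0, 1]
reverse → [1, 0]
append nums[0]+nums[1] = 1+0 = 1 → [1, 0, 1]
nums[-1] = 4 → [1, 0, 4]
append nums[-1]+nums[0] = 4+1 = 5 → [1, 0, 4, 5]
insert 1 at 0 → [1, 1, 0, 4, 5]
nums[-1] = 0 → [1, 1, 0, 4, 0]
nums[3] = 4 → [1, 1, 0, 4, 0]

[1, 1, 0, 4, 0]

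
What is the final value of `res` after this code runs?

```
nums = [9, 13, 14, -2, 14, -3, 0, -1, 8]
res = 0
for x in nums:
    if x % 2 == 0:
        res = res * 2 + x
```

272

x=9: not even
x=13: not even
x=14: even, res = 0*2+14 = 14
x=-2: even, res = 14*2+(-2) = 26
x=14: even, res = 26*2+14 = 66
x=-3: not even
x=0: even, res = 66*2+0 = 132
x=-1: not even
x=8: even, res = 132*2+8 = 272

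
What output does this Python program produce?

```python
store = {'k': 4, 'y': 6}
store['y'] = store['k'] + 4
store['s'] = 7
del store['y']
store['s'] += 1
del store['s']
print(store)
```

store['y'] = store['k']+4 = 8 → {'k': 4, 'y': 8}
store['s'] = 7 → {'k': 4, 'y': 8, 's': 7}
del 'y' → {'k': 4, 's': 7}
store['s'] = 7+1 = 8 → {'k': 4, 's': 8}
del 's' → {'k': 4}

{'k': 4}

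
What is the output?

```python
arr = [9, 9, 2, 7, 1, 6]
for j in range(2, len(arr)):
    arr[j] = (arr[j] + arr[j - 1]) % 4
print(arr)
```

[9, 9, 3, 2, 3, 1]

j=2: arr[2] = (2+9)%4 = 3 → [9, 9, 3, 7, 1, 6]
j=3: arr[3] = (7+3)%4 = 2 → [9, 9, 3, 2, 1, 6]
j=4: arr[4] = (1+2)%4 = 3 → [9, 9, 3, 2, 3, 6]
j=5: arr[5] = (6+3)%4 = 1 → [9, 9, 3, 2, 3, 1]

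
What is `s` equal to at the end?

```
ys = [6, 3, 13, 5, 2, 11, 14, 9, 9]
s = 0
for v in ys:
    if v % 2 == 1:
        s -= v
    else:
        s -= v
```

v=6: not odd, s = 0-6 = -6
v=3: odd, s = (-6)-3 = -9
v=13: odd, s = (-9)-13 = -22
v=5: odd, s = (-22)-5 = -27
v=2: not odd, s = (-27)-2 = -29
v=11: odd, s = (-29)-11 = -40
v=14: not odd, s = (-40)-14 = -54
v=9: odd, s = (-54)-9 = -63
v=9: odd, s = (-63)-9 = -72

-72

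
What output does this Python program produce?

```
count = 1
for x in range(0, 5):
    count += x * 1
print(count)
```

11

x=0: count = 1+0*1 = 1
x=1: count = 1+1*1 = 2
x=2: count = 2+2*1 = 4
x=3: count = 4+3*1 = 7
x=4: count = 7+4*1 = 11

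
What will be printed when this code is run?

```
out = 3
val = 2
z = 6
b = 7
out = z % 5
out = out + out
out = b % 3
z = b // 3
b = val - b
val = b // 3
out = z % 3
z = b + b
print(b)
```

-5

out = 6%5 = 1
out = 1+1 = 2
out = 7%3 = 1
z = 7//3 = 2
b = 2-7 = -5
val = (-5)//3 = -2
out = 2%3 = 2
z = (-5)+(-5) = -10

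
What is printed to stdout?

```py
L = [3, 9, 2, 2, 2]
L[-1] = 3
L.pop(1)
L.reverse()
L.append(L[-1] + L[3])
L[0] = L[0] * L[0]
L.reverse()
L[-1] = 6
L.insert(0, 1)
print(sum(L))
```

L[-1] = 3 → [3, 9, 2, 2, 3]
pop(1) removes 9 → [3, 2, 2, 3]
reverse → [3, 2, 2, 3]
append L[-1]+L[3] = 3+3 = 6 → [3, 2, 2, 3, 6]
L[0] = L[0]*L[0] = 3*3 = 9 → [9, 2, 2, 3, 6]
reverse → [6, 3, 2, 2, 9]
L[-1] = 6 → [6, 3, 2, 2, 6]
insert 1 at 0 → [1, 6, 3, 2, 2, 6]
sum = 20

20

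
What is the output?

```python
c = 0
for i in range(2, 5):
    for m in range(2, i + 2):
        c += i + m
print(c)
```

57

i=2,m=2: c = 0+4 = 4
i=2,m=3: c = 4+5 = 9
i=3,m=2: c = 9+5 = 14
i=3,m=3: c = 14+6 = 20
i=3,m=4: c = 20+7 = 27
i=4,m=2: c = 27+6 = 33
i=4,m=3: c = 33+7 = 40
i=4,m=4: c = 40+8 = 48
i=4,m=5: c = 48+9 = 57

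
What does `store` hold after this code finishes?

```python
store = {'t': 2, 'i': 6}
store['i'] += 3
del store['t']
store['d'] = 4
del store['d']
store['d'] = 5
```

store['i'] = 6+3 = 9 → {'t': 2, 'i': 9}
del 't' → {'i': 9}
store['d'] = 4 → {'i': 9, 'd': 4}
del 'd' → {'i': 9}
store['d'] = 5 → {'i': 9, 'd': 5}

{'i': 9, 'd': 5}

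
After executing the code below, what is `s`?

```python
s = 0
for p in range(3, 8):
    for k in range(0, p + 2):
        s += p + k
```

p=3,k=0: s = 0+3 = 3
p=3,k=1: s = 3+4 = 7
p=3,k=2: s = 7+5 = 12
p=3,k=3: s = 12+6 = 18
p=3,k=4: s = 18+7 = 25
p=4,k=0: s = 25+4 = 29
p=4,k=1: s = 29+5 = 34
p=4,k=2: s = 34+6 = 40
p=4,k=3: s = 40+7 = 47
p=4,k=4: s = 47+8 = 55
p=4,k=5: s = 55+9 = 64
p=5,k=0: s = 64+5 = 69
p=5,k=1: s = 69+6 = 75
p=5,k=2: s = 75+7 = 82
p=5,k=3: s = 82+8 = 90
p=5,k=4: s = 90+9 = 99
p=5,k=5: s = 99+10 = 109
p=5,k=6: s = 109+11 = 120
p=6,k=0: s = 120+6 = 126
p=6,k=1: s = 126+7 = 133
p=6,k=2: s = 133+8 = 141
p=6,k=3: s = 141+9 = 150
p=6,k=4: s = 150+10 = 160
p=6,k=5: s = 160+11 = 171
p=6,k=6: s = 171+12 = 183
p=6,k=7: s = 183+13 = 196
p=7,k=0: s = 196+7 = 203
p=7,k=1: s = 203+8 = 211
p=7,k=2: s = 211+9 = 220
p=7,k=3: s = 220+10 = 230
p=7,k=4: s = 230+11 = 241
p=7,k=5: s = 241+12 = 253
p=7,k=6: s = 253+13 = 266
p=7,k=7: s = 266+14 = 280
p=7,k=8: s = 280+15 = 295

295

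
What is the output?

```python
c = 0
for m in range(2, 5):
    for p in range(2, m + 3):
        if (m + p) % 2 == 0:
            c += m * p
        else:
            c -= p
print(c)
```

67

m=2,p=2: even sum, c = 0+4 = 4
m=2,p=3: odd sum, c = 4-3 = 1
m=2,p=4: even sum, c = 1+8 = 9
m=3,p=2: odd sum, c = 9-2 = 7
m=3,p=3: even sum, c = 7+9 = 16
m=3,p=4: odd sum, c = 16-4 = 12
m=3,p=5: even sum, c = 12+15 = 27
m=4,p=2: even sum, c = 27+8 = 35
m=4,p=3: odd sum, c = 35-3 = 32
m=4,p=4: even sum, c = 32+16 = 48
m=4,p=5: odd sum, c = 48-5 = 43
m=4,p=6: even sum, c = 43+24 = 67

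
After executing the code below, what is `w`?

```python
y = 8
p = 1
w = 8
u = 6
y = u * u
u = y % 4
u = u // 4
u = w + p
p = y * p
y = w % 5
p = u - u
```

8

y = 6*6 = 36
u = 36%4 = 0
u = 0//4 = 0
u = 8+1 = 9
p = 36*1 = 36
y = 8%5 = 3
p = 9-9 = 0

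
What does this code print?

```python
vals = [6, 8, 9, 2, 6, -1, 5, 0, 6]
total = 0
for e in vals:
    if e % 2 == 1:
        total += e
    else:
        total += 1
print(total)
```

e=6: not odd, total = 0+1 = 1
e=8: not odd, total = 1+1 = 2
e=9: odd, total = 2+9 = 11
e=2: not odd, total = 11+1 = 12
e=6: not odd, total = 12+1 = 13
e=-1: odd, total = 13+(-1) = 12
e=5: odd, total = 12+5 = 17
e=0: not odd, total = 17+1 = 18
e=6: not odd, total = 18+1 = 19

19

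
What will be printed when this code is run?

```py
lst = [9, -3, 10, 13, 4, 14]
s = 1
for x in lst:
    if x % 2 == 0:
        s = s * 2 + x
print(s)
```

x=9: not even
x=-3: not even
x=10: even, s = 1*2+10 = 12
x=13: not even
x=4: even, s = 12*2+4 = 28
x=14: even, s = 28*2+14 = 70

70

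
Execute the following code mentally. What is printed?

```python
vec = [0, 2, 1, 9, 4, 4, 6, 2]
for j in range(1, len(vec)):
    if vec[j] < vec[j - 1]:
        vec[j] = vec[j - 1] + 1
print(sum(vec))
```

j=1: 2>=0, unchanged → [0, 2, 1, 9, 4, 4, 6, 2]
j=2: 1<2, vec[2] = 2+1 = 3 → [0, 2, 3, 9, 4, 4, 6, 2]
j=3: 9>=3, unchanged → [0, 2, 3, 9, 4, 4, 6, 2]
j=4: 4<9, vec[4] = 9+1 = 10 → [0, 2, 3, 9, 10, 4, 6, 2]
j=5: 4<10, vec[5] = 10+1 = 11 → [0, 2, 3, 9, 10, 11, 6, 2]
j=6: 6<11, vec[6] = 11+1 = 12 → [0, 2, 3, 9, 10, 11, 12, 2]
j=7: 2<12, vec[7] = 12+1 = 13 → [0, 2, 3, 9, 10, 11, 12, 13]
sum = 60

60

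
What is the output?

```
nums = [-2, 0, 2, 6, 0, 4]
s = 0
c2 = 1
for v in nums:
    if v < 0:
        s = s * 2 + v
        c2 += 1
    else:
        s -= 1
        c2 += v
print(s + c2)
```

v=-2: <0, s = 0*2+(-2) = -2; c2=2
v=0: not <0, s = (-2)-1 = -3; c2=2
v=2: not <0, s = (-3)-1 = -4; c2=4
v=6: not <0, s = (-4)-1 = -5; c2=10
v=0: not <0, s = (-5)-1 = -6; c2=10
v=4: not <0, s = (-6)-1 = -7; c2=14
s+c2 = (-7)+14 = 7

7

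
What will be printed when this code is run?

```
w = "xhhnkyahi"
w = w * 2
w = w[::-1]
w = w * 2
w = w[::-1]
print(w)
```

repeat ×2 → 'xhhnkyahixhhnkyahi'
reverse → 'ihayknhhxihayknhhx'
repeat ×2 → 'ihayknhhxihayknhhxihayknhhxihayknhhx'
reverse → 'xhhnkyahixhhnkyahixhhnkyahixhhnkyahi'

xhhnkyahixhhnkyahixhhnkyahixhhnkyahi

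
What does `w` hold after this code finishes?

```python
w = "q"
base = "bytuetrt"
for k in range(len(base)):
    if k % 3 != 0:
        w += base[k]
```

'qytett'

k=0: skip
k=1: add 'y' → 'qy'
k=2: add 't' → 'qyt'
k=3: skip
k=4: add 'e' → 'qyte'
k=5: add 't' → 'qytet'
k=6: skip
k=7: add 't' → 'qytett'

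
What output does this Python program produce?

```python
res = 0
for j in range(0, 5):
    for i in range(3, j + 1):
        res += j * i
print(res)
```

37

j=3,i=3: res = 0+9 = 9
j=4,i=3: res = 9+12 = 21
j=4,i=4: res = 21+16 = 37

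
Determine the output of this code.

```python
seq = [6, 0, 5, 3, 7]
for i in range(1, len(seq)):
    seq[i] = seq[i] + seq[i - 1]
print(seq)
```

i=1: seq[1] = 0+6 = 6 → [6, 6, 5, 3, 7]
i=2: seq[2] = 5+6 = 11 → [6, 6, 11, 3, 7]
i=3: seq[3] = 3+11 = 14 → [6, 6, 11, 14, 7]
i=4: seq[4] = 7+14 = 21 → [6, 6, 11, 14, 21]

[6, 6, 11, 14, 21]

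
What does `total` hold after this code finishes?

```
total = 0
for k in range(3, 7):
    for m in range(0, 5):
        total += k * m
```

k=3,m=0: total = 0+0 = 0
k=3,m=1: total = 0+3 = 3
k=3,m=2: total = 3+6 = 9
k=3,m=3: total = 9+9 = 18
k=3,m=4: total = 18+12 = 30
k=4,m=0: total = 30+0 = 30
k=4,m=1: total = 30+4 = 34
k=4,m=2: total = 34+8 = 42
k=4,m=3: total = 42+12 = 54
k=4,m=4: total = 54+16 = 70
k=5,m=0: total = 70+0 = 70
k=5,m=1: total = 70+5 = 75
k=5,m=2: total = 75+10 = 85
k=5,m=3: total = 85+15 = 100
k=5,m=4: total = 100+20 = 120
k=6,m=0: total = 120+0 = 120
k=6,m=1: total = 120+6 = 126
k=6,m=2: total = 126+12 = 138
k=6,m=3: total = 138+18 = 156
k=6,m=4: total = 156+24 = 180

180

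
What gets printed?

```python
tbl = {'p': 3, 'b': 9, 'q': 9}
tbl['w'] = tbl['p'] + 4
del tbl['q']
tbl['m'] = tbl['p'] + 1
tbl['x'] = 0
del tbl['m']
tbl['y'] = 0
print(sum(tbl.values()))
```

19

tbl['w'] = tbl['p']+4 = 7 → {'p': 3, 'b': 9, 'q': 9, 'w': 7}
del 'q' → {'p': 3, 'b': 9, 'w': 7}
tbl['m'] = tbl['p']+1 = 4 → {'p': 3, 'b': 9, 'w': 7, 'm': 4}
tbl['x'] = 0 → {'p': 3, 'b': 9, 'w': 7, 'm': 4, 'x': 0}
del 'm' → {'p': 3, 'b': 9, 'w': 7, 'x': 0}
tbl['y'] = 0 → {'p': 3, 'b': 9, 'w': 7, 'x': 0, 'y': 0}
sum of values = 19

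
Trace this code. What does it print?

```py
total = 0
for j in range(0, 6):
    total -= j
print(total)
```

-15

j=0: total = 0-0 = 0
j=1: total = 0-1 = -1
j=2: total = (-1)-2 = -3
j=3: total = (-3)-3 = -6
j=4: total = (-6)-4 = -10
j=5: total = (-10)-5 = -15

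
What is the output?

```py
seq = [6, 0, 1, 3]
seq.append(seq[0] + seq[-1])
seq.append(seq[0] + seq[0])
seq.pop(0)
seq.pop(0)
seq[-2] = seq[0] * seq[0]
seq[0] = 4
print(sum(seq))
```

20

append seq[0]+seq[-1] = 6+3 = 9 → [6, 0, 1, 3, 9]
append seq[0]+seq[0] = 6+6 = 12 → [6, 0, 1, 3, 9, 12]
pop(0) removes 6 → [0, 1, 3, 9, 12]
pop(0) removes 0 → [1, 3, 9, 12]
seq[-2] = seq[0]*seq[0] = 1*1 = 1 → [1, 3, 1, 12]
seq[0] = 4 → [4, 3, 1, 12]
sum = 20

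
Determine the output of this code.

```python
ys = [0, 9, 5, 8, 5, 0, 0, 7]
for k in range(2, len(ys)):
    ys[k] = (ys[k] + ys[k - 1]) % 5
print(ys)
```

k=2: ys[2] = (5+9)%5 = 4 → [0, 9, 4, 8, 5, 0, 0, 7]
k=3: ys[3] = (8+4)%5 = 2 → [0, 9, 4, 2, 5, 0, 0, 7]
k=4: ys[4] = (5+2)%5 = 2 → [0, 9, 4, 2, 2, 0, 0, 7]
k=5: ys[5] = (0+2)%5 = 2 → [0, 9, 4, 2, 2, 2, 0, 7]
k=6: ys[6] = (0+2)%5 = 2 → [0, 9, 4, 2, 2, 2, 2, 7]
k=7: ys[7] = (7+2)%5 = 4 → [0, 9, 4, 2, 2, 2, 2, 4]

[0, 9, 4, 2, 2, 2, 2, 4]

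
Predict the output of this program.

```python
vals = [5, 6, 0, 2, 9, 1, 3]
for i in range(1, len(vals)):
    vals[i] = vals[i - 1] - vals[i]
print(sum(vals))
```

-41

i=1: vals[1] = 5-6 = -1 → [5, -1, 0, 2, 9, 1, 3]
i=2: vals[2] = (-1)-0 = -1 → [5, -1, -1, 2, 9, 1, 3]
i=3: vals[3] = (-1)-2 = -3 → [5, -1, -1, -3, 9, 1, 3]
i=4: vals[4] = (-3)-9 = -12 → [5, -1, -1, -3, -12, 1, 3]
i=5: vals[5] = (-12)-1 = -13 → [5, -1, -1, -3, -12, -13, 3]
i=6: vals[6] = (-13)-3 = -16 → [5, -1, -1, -3, -12, -13, -16]
sum = -41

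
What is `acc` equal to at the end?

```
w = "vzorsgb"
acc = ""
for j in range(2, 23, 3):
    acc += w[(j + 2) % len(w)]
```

'svrbogz'

j=2: add w[4]='s' → 's'
j=5: add w[0]='v' → 'sv'
j=8: add w[3]='r' → 'svr'
j=11: add w[6]='b' → 'svrb'
j=14: add w[2]='o' → 'svrbo'
j=17: add w[5]='g' → 'svrbog'
j=20: add w[1]='z' → 'svrbogz'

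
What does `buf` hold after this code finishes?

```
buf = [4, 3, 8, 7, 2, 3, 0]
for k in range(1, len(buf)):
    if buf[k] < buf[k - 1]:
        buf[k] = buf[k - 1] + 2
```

[4, 6, 8, 10, 12, 14, 16]

k=1: 3<4, buf[1] = 4+2 = 6 → [4, 6, 8, 7, 2, 3, 0]
k=2: 8>=6, unchanged → [4, 6, 8, 7, 2, 3, 0]
k=3: 7<8, buf[3] = 8+2 = 10 → [4, 6, 8, 10, 2, 3, 0]
k=4: 2<10, buf[4] = 10+2 = 12 → [4, 6, 8, 10, 12, 3, 0]
k=5: 3<12, buf[5] = 12+2 = 14 → [4, 6, 8, 10, 12, 14, 0]
k=6: 0<14, buf[6] = 14+2 = 16 → [4, 6, 8, 10, 12, 14, 16]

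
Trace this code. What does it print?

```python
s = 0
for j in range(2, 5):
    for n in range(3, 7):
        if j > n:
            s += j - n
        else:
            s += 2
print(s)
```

j=2,n=3: not 2>3, s = 0+2 = 2
j=2,n=4: not 2>4, s = 2+2 = 4
j=2,n=5: not 2>5, s = 4+2 = 6
j=2,n=6: not 2>6, s = 6+2 = 8
j=3,n=3: not 3>3, s = 8+2 = 10
j=3,n=4: not 3>4, s = 10+2 = 12
j=3,n=5: not 3>5, s = 12+2 = 14
j=3,n=6: not 3>6, s = 14+2 = 16
j=4,n=3: 4>3, s = 16+1 = 17
j=4,n=4: not 4>4, s = 17+2 = 19
j=4,n=5: not 4>5, s = 19+2 = 21
j=4,n=6: not 4>6, s = 21+2 = 23

23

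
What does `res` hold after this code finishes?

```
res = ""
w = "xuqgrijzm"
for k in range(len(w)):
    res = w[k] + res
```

'mzjirgqux'

k=0: prepend 'x' → 'x'
k=1: prepend 'u' → 'ux'
k=2: prepend 'q' → 'qux'
k=3: prepend 'g' → 'gqux'
k=4: prepend 'r' → 'rgqux'
k=5: prepend 'i' → 'irgqux'
k=6: prepend 'j' → 'jirgqux'
k=7: prepend 'z' → 'zjirgqux'
k=8: prepend 'm' → 'mzjirgqux'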